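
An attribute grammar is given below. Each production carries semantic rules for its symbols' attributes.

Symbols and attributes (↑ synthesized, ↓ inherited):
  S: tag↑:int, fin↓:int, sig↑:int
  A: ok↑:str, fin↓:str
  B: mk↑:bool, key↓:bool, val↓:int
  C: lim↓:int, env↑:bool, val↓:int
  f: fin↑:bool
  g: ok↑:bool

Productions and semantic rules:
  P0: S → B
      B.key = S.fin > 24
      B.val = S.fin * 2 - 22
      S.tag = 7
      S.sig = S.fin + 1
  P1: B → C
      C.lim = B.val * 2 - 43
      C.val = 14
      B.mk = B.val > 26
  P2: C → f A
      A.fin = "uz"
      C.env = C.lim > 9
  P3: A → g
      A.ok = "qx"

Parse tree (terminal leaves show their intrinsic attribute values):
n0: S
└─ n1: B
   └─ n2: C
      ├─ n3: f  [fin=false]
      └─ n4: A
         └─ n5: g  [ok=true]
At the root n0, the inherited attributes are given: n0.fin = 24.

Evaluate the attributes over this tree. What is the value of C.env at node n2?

false

1. n0.fin = 24  [given at root]
2. n1.key = false  [S.fin > 24]
3. n1.val = 26  [S.fin * 2 - 22]
4. n2.lim = 9  [B.val * 2 - 43]
5. n2.val = 14  [14]
6. n3.fin = false  [terminal]
7. n4.fin = "uz"  ["uz"]
8. n5.ok = true  [terminal]
9. n4.ok = "qx"  ["qx"]
10. n2.env = false  [C.lim > 9]
11. n1.mk = false  [B.val > 26]
12. n0.tag = 7  [7]
13. n0.sig = 25  [S.fin + 1]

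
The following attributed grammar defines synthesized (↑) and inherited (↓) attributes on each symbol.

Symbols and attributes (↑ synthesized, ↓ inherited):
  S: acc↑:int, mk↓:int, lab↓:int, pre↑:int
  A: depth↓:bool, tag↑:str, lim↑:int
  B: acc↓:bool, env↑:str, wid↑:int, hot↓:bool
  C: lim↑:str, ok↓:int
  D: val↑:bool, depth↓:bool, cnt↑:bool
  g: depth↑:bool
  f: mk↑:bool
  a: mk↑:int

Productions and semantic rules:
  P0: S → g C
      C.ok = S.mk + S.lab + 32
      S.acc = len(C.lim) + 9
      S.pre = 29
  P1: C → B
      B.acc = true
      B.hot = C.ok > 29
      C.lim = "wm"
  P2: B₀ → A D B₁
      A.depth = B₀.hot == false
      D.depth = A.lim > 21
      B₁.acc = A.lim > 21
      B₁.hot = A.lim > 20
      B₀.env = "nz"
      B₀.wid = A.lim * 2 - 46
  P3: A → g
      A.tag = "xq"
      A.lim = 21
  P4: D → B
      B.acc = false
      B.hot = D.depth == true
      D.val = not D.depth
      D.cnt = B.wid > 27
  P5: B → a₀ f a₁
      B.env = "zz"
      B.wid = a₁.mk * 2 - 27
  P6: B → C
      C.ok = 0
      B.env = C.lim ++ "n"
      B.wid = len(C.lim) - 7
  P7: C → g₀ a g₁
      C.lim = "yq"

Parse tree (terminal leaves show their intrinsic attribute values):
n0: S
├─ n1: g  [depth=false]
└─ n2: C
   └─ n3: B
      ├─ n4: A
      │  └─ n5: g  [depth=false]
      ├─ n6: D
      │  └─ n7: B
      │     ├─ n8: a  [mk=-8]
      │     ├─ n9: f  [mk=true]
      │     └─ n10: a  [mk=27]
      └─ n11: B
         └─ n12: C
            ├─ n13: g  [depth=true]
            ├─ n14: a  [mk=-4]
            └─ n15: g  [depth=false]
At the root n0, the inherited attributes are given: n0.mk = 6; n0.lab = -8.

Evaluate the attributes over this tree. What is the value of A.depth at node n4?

false

1. n0.mk = 6  [given at root]
2. n0.lab = -8  [given at root]
3. n1.depth = false  [terminal]
4. n2.ok = 30  [S.mk + S.lab + 32]
5. n3.acc = true  [true]
6. n3.hot = true  [C.ok > 29]
7. n4.depth = false  [B₀.hot == false]
8. n5.depth = false  [terminal]
9. n4.tag = "xq"  ["xq"]
10. n4.lim = 21  [21]
11. n6.depth = false  [A.lim > 21]
12. n7.acc = false  [false]
13. n7.hot = false  [D.depth == true]
14. n8.mk = -8  [terminal]
15. n9.mk = true  [terminal]
16. n10.mk = 27  [terminal]
17. n7.env = "zz"  ["zz"]
18. n7.wid = 27  [a₁.mk * 2 - 27]
19. n6.val = true  [not D.depth]
20. n6.cnt = false  [B.wid > 27]
21. n11.acc = false  [A.lim > 21]
22. n11.hot = true  [A.lim > 20]
23. n12.ok = 0  [0]
24. n13.depth = true  [terminal]
25. n14.mk = -4  [terminal]
26. n15.depth = false  [terminal]
27. n12.lim = "yq"  ["yq"]
28. n11.env = "yqn"  [C.lim ++ "n"]
29. n11.wid = -5  [len(C.lim) - 7]
30. n3.env = "nz"  ["nz"]
31. n3.wid = -4  [A.lim * 2 - 46]
32. n2.lim = "wm"  ["wm"]
33. n0.acc = 11  [len(C.lim) + 9]
34. n0.pre = 29  [29]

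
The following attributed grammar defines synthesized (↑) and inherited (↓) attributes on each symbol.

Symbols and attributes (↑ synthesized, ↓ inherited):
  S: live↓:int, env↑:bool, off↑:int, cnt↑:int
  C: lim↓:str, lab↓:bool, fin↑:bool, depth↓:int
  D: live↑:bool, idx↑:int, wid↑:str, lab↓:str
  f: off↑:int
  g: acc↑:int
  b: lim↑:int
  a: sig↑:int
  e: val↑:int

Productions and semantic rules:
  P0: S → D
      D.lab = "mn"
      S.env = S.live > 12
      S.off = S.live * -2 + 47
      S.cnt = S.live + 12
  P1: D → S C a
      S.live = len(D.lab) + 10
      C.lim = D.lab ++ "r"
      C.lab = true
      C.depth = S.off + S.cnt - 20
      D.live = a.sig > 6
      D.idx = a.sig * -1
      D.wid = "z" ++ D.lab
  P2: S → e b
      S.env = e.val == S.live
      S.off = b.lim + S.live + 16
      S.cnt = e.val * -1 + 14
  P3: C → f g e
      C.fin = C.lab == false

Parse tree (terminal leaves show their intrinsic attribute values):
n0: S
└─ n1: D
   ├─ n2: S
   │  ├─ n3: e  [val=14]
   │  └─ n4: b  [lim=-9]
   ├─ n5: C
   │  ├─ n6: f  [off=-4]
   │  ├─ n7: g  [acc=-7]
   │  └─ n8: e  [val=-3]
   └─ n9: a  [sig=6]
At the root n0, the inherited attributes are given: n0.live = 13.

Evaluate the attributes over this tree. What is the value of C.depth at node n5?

1. n0.live = 13  [given at root]
2. n1.lab = "mn"  ["mn"]
3. n2.live = 12  [len(D.lab) + 10]
4. n3.val = 14  [terminal]
5. n4.lim = -9  [terminal]
6. n2.env = false  [e.val == S.live]
7. n2.off = 19  [b.lim + S.live + 16]
8. n2.cnt = 0  [e.val * -1 + 14]
9. n5.lim = "mnr"  [D.lab ++ "r"]
10. n5.lab = true  [true]
11. n5.depth = -1  [S.off + S.cnt - 20]
12. n6.off = -4  [terminal]
13. n7.acc = -7  [terminal]
14. n8.val = -3  [terminal]
15. n5.fin = false  [C.lab == false]
16. n9.sig = 6  [terminal]
17. n1.live = false  [a.sig > 6]
18. n1.idx = -6  [a.sig * -1]
19. n1.wid = "zmn"  ["z" ++ D.lab]
20. n0.env = true  [S.live > 12]
21. n0.off = 21  [S.live * -2 + 47]
22. n0.cnt = 25  [S.live + 12]

-1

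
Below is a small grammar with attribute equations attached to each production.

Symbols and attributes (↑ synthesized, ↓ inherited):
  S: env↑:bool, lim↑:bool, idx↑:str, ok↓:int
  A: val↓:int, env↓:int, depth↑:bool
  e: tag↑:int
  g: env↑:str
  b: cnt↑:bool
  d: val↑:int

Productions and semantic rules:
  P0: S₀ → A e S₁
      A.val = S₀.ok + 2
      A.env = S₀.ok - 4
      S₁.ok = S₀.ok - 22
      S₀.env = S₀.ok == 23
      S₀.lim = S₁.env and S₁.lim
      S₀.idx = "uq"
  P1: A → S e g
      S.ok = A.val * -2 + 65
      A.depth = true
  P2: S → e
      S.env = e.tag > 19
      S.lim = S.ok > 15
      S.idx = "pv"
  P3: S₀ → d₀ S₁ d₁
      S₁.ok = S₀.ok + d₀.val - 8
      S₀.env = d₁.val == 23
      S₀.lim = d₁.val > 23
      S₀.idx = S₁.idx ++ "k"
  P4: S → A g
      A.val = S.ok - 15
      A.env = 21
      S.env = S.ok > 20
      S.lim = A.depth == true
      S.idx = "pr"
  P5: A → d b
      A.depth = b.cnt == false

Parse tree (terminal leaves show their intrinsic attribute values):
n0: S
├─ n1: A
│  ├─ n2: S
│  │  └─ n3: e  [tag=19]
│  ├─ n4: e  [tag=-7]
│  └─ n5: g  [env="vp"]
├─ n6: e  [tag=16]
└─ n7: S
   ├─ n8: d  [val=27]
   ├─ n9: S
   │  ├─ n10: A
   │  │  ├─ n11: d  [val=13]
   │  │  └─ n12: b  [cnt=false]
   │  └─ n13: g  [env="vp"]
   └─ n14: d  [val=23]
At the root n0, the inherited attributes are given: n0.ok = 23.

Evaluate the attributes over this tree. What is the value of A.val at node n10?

5

1. n0.ok = 23  [given at root]
2. n1.val = 25  [S₀.ok + 2]
3. n1.env = 19  [S₀.ok - 4]
4. n2.ok = 15  [A.val * -2 + 65]
5. n3.tag = 19  [terminal]
6. n2.env = false  [e.tag > 19]
7. n2.lim = false  [S.ok > 15]
8. n2.idx = "pv"  ["pv"]
9. n4.tag = -7  [terminal]
10. n5.env = "vp"  [terminal]
11. n1.depth = true  [true]
12. n6.tag = 16  [terminal]
13. n7.ok = 1  [S₀.ok - 22]
14. n8.val = 27  [terminal]
15. n9.ok = 20  [S₀.ok + d₀.val - 8]
16. n10.val = 5  [S.ok - 15]
17. n10.env = 21  [21]
18. n11.val = 13  [terminal]
19. n12.cnt = false  [terminal]
20. n10.depth = true  [b.cnt == false]
21. n13.env = "vp"  [terminal]
22. n9.env = false  [S.ok > 20]
23. n9.lim = true  [A.depth == true]
24. n9.idx = "pr"  ["pr"]
25. n14.val = 23  [terminal]
26. n7.env = true  [d₁.val == 23]
27. n7.lim = false  [d₁.val > 23]
28. n7.idx = "prk"  [S₁.idx ++ "k"]
29. n0.env = true  [S₀.ok == 23]
30. n0.lim = false  [S₁.env and S₁.lim]
31. n0.idx = "uq"  ["uq"]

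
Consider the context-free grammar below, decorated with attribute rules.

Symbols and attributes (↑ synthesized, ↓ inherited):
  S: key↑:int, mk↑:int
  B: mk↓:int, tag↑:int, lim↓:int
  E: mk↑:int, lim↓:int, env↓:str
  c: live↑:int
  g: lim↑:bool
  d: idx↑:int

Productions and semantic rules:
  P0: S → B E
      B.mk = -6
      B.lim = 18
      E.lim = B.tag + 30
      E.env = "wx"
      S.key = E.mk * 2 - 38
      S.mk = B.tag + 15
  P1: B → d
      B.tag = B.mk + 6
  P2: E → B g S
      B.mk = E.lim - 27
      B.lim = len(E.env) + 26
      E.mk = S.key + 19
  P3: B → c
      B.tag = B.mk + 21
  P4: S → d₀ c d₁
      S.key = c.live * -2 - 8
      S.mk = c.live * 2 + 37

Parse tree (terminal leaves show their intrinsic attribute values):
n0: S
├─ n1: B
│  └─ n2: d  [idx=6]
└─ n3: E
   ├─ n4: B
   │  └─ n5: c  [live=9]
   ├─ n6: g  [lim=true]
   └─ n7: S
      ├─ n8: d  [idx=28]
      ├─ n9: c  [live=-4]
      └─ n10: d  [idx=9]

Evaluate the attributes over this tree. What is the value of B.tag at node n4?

1. n1.mk = -6  [-6]
2. n1.lim = 18  [18]
3. n2.idx = 6  [terminal]
4. n1.tag = 0  [B.mk + 6]
5. n3.lim = 30  [B.tag + 30]
6. n3.env = "wx"  ["wx"]
7. n4.mk = 3  [E.lim - 27]
8. n4.lim = 28  [len(E.env) + 26]
9. n5.live = 9  [terminal]
10. n4.tag = 24  [B.mk + 21]
11. n6.lim = true  [terminal]
12. n8.idx = 28  [terminal]
13. n9.live = -4  [terminal]
14. n10.idx = 9  [terminal]
15. n7.key = 0  [c.live * -2 - 8]
16. n7.mk = 29  [c.live * 2 + 37]
17. n3.mk = 19  [S.key + 19]
18. n0.key = 0  [E.mk * 2 - 38]
19. n0.mk = 15  [B.tag + 15]

24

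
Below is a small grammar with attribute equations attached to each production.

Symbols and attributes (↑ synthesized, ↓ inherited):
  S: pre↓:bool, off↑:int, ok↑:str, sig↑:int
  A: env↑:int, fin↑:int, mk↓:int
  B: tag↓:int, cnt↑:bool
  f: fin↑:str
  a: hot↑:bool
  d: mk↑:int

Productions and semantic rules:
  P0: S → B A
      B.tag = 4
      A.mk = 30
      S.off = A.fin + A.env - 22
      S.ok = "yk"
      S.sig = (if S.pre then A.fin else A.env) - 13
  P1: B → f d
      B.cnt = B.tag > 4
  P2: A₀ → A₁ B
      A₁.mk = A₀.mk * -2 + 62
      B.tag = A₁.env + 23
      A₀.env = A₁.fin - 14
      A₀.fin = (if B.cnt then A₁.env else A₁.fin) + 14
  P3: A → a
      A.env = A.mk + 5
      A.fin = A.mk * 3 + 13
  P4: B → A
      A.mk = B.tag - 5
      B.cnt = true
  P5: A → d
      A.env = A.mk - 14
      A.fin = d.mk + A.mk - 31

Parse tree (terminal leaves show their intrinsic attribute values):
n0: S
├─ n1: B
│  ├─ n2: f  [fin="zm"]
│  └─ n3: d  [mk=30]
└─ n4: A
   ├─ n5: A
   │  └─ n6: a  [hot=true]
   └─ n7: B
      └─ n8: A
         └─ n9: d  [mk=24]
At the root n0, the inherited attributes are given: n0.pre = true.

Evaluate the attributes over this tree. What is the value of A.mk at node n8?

1. n0.pre = true  [given at root]
2. n1.tag = 4  [4]
3. n2.fin = "zm"  [terminal]
4. n3.mk = 30  [terminal]
5. n1.cnt = false  [B.tag > 4]
6. n4.mk = 30  [30]
7. n5.mk = 2  [A₀.mk * -2 + 62]
8. n6.hot = true  [terminal]
9. n5.env = 7  [A.mk + 5]
10. n5.fin = 19  [A.mk * 3 + 13]
11. n7.tag = 30  [A₁.env + 23]
12. n8.mk = 25  [B.tag - 5]
13. n9.mk = 24  [terminal]
14. n8.env = 11  [A.mk - 14]
15. n8.fin = 18  [d.mk + A.mk - 31]
16. n7.cnt = true  [true]
17. n4.env = 5  [A₁.fin - 14]
18. n4.fin = 21  [(if B.cnt then A₁.env else A₁.fin) + 14]
19. n0.off = 4  [A.fin + A.env - 22]
20. n0.ok = "yk"  ["yk"]
21. n0.sig = 8  [(if S.pre then A.fin else A.env) - 13]

25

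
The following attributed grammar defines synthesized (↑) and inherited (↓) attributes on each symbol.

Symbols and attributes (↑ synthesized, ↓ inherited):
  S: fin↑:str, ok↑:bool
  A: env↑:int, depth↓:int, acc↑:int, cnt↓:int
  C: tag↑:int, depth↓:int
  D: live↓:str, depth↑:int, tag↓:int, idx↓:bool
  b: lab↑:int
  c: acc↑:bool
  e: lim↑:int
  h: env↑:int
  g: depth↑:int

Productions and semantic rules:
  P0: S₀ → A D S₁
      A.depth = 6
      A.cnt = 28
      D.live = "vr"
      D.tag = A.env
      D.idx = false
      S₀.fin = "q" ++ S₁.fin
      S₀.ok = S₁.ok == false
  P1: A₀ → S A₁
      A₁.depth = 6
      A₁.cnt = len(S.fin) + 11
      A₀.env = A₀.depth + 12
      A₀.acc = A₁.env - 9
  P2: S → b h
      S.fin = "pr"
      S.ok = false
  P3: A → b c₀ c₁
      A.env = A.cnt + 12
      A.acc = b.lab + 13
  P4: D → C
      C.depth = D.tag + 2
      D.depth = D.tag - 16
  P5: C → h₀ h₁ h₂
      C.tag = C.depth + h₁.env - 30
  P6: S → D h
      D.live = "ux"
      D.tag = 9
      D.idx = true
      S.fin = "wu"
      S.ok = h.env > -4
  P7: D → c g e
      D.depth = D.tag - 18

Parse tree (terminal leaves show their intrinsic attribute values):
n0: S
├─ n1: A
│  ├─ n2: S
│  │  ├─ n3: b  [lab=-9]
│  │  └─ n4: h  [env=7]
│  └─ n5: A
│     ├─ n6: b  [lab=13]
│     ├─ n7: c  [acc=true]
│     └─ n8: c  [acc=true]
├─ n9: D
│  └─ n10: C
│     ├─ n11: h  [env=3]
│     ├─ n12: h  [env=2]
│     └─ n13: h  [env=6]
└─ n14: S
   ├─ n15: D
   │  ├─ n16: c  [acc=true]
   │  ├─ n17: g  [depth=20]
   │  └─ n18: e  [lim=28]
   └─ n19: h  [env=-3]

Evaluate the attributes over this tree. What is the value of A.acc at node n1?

1. n1.depth = 6  [6]
2. n1.cnt = 28  [28]
3. n3.lab = -9  [terminal]
4. n4.env = 7  [terminal]
5. n2.fin = "pr"  ["pr"]
6. n2.ok = false  [false]
7. n5.depth = 6  [6]
8. n5.cnt = 13  [len(S.fin) + 11]
9. n6.lab = 13  [terminal]
10. n7.acc = true  [terminal]
11. n8.acc = true  [terminal]
12. n5.env = 25  [A.cnt + 12]
13. n5.acc = 26  [b.lab + 13]
14. n1.env = 18  [A₀.depth + 12]
15. n1.acc = 16  [A₁.env - 9]
16. n9.live = "vr"  ["vr"]
17. n9.tag = 18  [A.env]
18. n9.idx = false  [false]
19. n10.depth = 20  [D.tag + 2]
20. n11.env = 3  [terminal]
21. n12.env = 2  [terminal]
22. n13.env = 6  [terminal]
23. n10.tag = -8  [C.depth + h₁.env - 30]
24. n9.depth = 2  [D.tag - 16]
25. n15.live = "ux"  ["ux"]
26. n15.tag = 9  [9]
27. n15.idx = true  [true]
28. n16.acc = true  [terminal]
29. n17.depth = 20  [terminal]
30. n18.lim = 28  [terminal]
31. n15.depth = -9  [D.tag - 18]
32. n19.env = -3  [terminal]
33. n14.fin = "wu"  ["wu"]
34. n14.ok = true  [h.env > -4]
35. n0.fin = "qwu"  ["q" ++ S₁.fin]
36. n0.ok = false  [S₁.ok == false]

16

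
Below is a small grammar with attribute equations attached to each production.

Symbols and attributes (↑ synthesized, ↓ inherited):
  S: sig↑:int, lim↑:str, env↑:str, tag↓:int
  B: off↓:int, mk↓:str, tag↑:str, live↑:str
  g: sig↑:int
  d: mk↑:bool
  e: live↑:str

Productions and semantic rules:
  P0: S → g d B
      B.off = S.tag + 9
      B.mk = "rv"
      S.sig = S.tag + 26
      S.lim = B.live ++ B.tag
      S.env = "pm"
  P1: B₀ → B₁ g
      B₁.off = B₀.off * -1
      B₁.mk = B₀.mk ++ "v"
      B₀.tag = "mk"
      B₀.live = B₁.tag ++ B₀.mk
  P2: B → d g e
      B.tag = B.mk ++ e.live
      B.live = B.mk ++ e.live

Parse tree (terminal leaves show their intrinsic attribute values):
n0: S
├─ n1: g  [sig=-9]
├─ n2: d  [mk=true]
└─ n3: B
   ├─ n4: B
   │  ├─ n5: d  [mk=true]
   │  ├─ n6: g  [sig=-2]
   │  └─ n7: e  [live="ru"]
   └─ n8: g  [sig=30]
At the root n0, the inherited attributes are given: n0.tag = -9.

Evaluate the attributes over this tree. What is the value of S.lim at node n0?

1. n0.tag = -9  [given at root]
2. n1.sig = -9  [terminal]
3. n2.mk = true  [terminal]
4. n3.off = 0  [S.tag + 9]
5. n3.mk = "rv"  ["rv"]
6. n4.off = 0  [B₀.off * -1]
7. n4.mk = "rvv"  [B₀.mk ++ "v"]
8. n5.mk = true  [terminal]
9. n6.sig = -2  [terminal]
10. n7.live = "ru"  [terminal]
11. n4.tag = "rvvru"  [B.mk ++ e.live]
12. n4.live = "rvvru"  [B.mk ++ e.live]
13. n8.sig = 30  [terminal]
14. n3.tag = "mk"  ["mk"]
15. n3.live = "rvvrurv"  [B₁.tag ++ B₀.mk]
16. n0.sig = 17  [S.tag + 26]
17. n0.lim = "rvvrurvmk"  [B.live ++ B.tag]
18. n0.env = "pm"  ["pm"]

"rvvrurvmk"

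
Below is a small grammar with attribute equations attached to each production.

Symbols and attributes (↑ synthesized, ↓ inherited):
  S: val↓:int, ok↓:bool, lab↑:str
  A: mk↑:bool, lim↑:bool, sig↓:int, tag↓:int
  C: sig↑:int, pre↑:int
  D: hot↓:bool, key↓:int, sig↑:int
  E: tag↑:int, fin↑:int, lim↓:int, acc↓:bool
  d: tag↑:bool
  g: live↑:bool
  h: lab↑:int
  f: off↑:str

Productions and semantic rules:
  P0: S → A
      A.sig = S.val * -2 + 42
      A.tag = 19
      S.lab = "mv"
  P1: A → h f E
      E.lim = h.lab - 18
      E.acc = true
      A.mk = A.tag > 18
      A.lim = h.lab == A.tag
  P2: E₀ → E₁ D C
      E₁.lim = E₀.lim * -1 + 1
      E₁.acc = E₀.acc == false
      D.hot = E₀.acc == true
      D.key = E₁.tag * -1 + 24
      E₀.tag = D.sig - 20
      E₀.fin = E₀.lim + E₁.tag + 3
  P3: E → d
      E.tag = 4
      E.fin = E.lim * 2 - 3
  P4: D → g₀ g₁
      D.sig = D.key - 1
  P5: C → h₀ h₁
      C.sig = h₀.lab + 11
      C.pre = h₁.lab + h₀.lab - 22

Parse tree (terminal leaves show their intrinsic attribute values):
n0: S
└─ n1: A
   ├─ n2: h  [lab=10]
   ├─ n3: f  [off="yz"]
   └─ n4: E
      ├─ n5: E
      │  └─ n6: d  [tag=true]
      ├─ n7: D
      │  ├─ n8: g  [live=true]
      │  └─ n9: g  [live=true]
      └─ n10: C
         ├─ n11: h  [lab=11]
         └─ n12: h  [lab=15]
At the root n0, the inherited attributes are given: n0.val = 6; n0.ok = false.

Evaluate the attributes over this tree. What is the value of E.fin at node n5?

1. n0.val = 6  [given at root]
2. n0.ok = false  [given at root]
3. n1.sig = 30  [S.val * -2 + 42]
4. n1.tag = 19  [19]
5. n2.lab = 10  [terminal]
6. n3.off = "yz"  [terminal]
7. n4.lim = -8  [h.lab - 18]
8. n4.acc = true  [true]
9. n5.lim = 9  [E₀.lim * -1 + 1]
10. n5.acc = false  [E₀.acc == false]
11. n6.tag = true  [terminal]
12. n5.tag = 4  [4]
13. n5.fin = 15  [E.lim * 2 - 3]
14. n7.hot = true  [E₀.acc == true]
15. n7.key = 20  [E₁.tag * -1 + 24]
16. n8.live = true  [terminal]
17. n9.live = true  [terminal]
18. n7.sig = 19  [D.key - 1]
19. n11.lab = 11  [terminal]
20. n12.lab = 15  [terminal]
21. n10.sig = 22  [h₀.lab + 11]
22. n10.pre = 4  [h₁.lab + h₀.lab - 22]
23. n4.tag = -1  [D.sig - 20]
24. n4.fin = -1  [E₀.lim + E₁.tag + 3]
25. n1.mk = true  [A.tag > 18]
26. n1.lim = false  [h.lab == A.tag]
27. n0.lab = "mv"  ["mv"]

15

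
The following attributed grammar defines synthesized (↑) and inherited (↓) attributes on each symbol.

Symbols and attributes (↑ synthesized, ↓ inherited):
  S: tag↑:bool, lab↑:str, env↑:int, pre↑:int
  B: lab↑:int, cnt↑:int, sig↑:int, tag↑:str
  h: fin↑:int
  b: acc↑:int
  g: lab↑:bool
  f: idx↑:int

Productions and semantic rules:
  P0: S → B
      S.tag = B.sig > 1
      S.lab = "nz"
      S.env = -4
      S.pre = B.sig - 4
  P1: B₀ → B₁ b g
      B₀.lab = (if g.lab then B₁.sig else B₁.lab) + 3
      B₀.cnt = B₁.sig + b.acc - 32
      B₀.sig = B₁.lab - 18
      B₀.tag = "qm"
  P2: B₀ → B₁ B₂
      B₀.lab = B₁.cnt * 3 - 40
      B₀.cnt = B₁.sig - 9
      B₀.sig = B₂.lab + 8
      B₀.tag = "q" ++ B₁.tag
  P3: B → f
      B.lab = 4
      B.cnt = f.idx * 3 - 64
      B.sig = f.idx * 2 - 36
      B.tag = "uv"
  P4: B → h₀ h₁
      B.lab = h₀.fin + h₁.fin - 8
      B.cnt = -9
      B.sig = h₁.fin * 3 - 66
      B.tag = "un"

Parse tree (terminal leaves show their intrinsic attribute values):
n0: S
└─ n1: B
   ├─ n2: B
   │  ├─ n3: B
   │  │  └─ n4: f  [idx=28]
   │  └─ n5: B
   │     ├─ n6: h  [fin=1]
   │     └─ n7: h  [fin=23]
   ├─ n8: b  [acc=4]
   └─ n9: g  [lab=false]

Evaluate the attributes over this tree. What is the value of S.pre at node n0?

1. n4.idx = 28  [terminal]
2. n3.lab = 4  [4]
3. n3.cnt = 20  [f.idx * 3 - 64]
4. n3.sig = 20  [f.idx * 2 - 36]
5. n3.tag = "uv"  ["uv"]
6. n6.fin = 1  [terminal]
7. n7.fin = 23  [terminal]
8. n5.lab = 16  [h₀.fin + h₁.fin - 8]
9. n5.cnt = -9  [-9]
10. n5.sig = 3  [h₁.fin * 3 - 66]
11. n5.tag = "un"  ["un"]
12. n2.lab = 20  [B₁.cnt * 3 - 40]
13. n2.cnt = 11  [B₁.sig - 9]
14. n2.sig = 24  [B₂.lab + 8]
15. n2.tag = "quv"  ["q" ++ B₁.tag]
16. n8.acc = 4  [terminal]
17. n9.lab = false  [terminal]
18. n1.lab = 23  [(if g.lab then B₁.sig else B₁.lab) + 3]
19. n1.cnt = -4  [B₁.sig + b.acc - 32]
20. n1.sig = 2  [B₁.lab - 18]
21. n1.tag = "qm"  ["qm"]
22. n0.tag = true  [B.sig > 1]
23. n0.lab = "nz"  ["nz"]
24. n0.env = -4  [-4]
25. n0.pre = -2  [B.sig - 4]

-2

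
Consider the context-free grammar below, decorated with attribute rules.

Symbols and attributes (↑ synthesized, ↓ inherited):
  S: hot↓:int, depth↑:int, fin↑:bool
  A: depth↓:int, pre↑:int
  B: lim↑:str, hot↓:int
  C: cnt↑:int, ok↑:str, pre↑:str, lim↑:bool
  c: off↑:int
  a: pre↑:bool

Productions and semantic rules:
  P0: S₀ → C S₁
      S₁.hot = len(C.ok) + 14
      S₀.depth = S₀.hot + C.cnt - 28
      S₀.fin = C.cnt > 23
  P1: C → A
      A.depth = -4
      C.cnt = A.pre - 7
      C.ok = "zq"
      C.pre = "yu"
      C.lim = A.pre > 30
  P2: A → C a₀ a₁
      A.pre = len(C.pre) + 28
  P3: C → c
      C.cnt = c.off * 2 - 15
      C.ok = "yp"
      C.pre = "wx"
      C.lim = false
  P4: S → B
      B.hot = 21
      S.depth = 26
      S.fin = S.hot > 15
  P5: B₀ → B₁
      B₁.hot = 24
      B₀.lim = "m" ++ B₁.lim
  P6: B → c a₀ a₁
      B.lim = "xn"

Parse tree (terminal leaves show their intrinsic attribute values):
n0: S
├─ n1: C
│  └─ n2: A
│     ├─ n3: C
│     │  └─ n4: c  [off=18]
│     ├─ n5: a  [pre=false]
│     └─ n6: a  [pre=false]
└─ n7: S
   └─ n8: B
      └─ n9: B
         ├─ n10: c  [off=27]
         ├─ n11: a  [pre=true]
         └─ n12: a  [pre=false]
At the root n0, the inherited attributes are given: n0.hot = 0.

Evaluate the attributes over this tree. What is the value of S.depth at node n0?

-5

1. n0.hot = 0  [given at root]
2. n2.depth = -4  [-4]
3. n4.off = 18  [terminal]
4. n3.cnt = 21  [c.off * 2 - 15]
5. n3.ok = "yp"  ["yp"]
6. n3.pre = "wx"  ["wx"]
7. n3.lim = false  [false]
8. n5.pre = false  [terminal]
9. n6.pre = false  [terminal]
10. n2.pre = 30  [len(C.pre) + 28]
11. n1.cnt = 23  [A.pre - 7]
12. n1.ok = "zq"  ["zq"]
13. n1.pre = "yu"  ["yu"]
14. n1.lim = false  [A.pre > 30]
15. n7.hot = 16  [len(C.ok) + 14]
16. n8.hot = 21  [21]
17. n9.hot = 24  [24]
18. n10.off = 27  [terminal]
19. n11.pre = true  [terminal]
20. n12.pre = false  [terminal]
21. n9.lim = "xn"  ["xn"]
22. n8.lim = "mxn"  ["m" ++ B₁.lim]
23. n7.depth = 26  [26]
24. n7.fin = true  [S.hot > 15]
25. n0.depth = -5  [S₀.hot + C.cnt - 28]
26. n0.fin = false  [C.cnt > 23]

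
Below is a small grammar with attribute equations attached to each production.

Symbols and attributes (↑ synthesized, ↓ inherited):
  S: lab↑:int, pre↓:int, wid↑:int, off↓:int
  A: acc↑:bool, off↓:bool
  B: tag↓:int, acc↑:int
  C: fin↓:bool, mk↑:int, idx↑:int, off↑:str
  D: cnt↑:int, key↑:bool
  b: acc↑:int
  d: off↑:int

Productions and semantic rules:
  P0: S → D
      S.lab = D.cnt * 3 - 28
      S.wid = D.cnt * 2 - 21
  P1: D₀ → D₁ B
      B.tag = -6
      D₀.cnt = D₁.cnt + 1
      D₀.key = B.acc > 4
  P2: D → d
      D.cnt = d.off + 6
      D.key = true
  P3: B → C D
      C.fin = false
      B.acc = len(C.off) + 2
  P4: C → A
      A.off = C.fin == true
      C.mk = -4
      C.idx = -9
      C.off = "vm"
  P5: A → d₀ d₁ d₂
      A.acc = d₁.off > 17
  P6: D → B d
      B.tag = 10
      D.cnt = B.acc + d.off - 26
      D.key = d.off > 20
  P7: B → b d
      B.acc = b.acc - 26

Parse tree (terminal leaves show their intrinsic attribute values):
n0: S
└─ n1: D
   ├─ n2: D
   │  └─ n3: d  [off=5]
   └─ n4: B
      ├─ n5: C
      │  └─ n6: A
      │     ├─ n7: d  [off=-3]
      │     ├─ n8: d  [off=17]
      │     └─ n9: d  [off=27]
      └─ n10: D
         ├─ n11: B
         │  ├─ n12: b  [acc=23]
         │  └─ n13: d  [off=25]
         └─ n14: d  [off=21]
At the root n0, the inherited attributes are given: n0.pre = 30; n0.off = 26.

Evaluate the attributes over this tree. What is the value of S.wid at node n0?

1. n0.pre = 30  [given at root]
2. n0.off = 26  [given at root]
3. n3.off = 5  [terminal]
4. n2.cnt = 11  [d.off + 6]
5. n2.key = true  [true]
6. n4.tag = -6  [-6]
7. n5.fin = false  [false]
8. n6.off = false  [C.fin == true]
9. n7.off = -3  [terminal]
10. n8.off = 17  [terminal]
11. n9.off = 27  [terminal]
12. n6.acc = false  [d₁.off > 17]
13. n5.mk = -4  [-4]
14. n5.idx = -9  [-9]
15. n5.off = "vm"  ["vm"]
16. n11.tag = 10  [10]
17. n12.acc = 23  [terminal]
18. n13.off = 25  [terminal]
19. n11.acc = -3  [b.acc - 26]
20. n14.off = 21  [terminal]
21. n10.cnt = -8  [B.acc + d.off - 26]
22. n10.key = true  [d.off > 20]
23. n4.acc = 4  [len(C.off) + 2]
24. n1.cnt = 12  [D₁.cnt + 1]
25. n1.key = false  [B.acc > 4]
26. n0.lab = 8  [D.cnt * 3 - 28]
27. n0.wid = 3  [D.cnt * 2 - 21]

3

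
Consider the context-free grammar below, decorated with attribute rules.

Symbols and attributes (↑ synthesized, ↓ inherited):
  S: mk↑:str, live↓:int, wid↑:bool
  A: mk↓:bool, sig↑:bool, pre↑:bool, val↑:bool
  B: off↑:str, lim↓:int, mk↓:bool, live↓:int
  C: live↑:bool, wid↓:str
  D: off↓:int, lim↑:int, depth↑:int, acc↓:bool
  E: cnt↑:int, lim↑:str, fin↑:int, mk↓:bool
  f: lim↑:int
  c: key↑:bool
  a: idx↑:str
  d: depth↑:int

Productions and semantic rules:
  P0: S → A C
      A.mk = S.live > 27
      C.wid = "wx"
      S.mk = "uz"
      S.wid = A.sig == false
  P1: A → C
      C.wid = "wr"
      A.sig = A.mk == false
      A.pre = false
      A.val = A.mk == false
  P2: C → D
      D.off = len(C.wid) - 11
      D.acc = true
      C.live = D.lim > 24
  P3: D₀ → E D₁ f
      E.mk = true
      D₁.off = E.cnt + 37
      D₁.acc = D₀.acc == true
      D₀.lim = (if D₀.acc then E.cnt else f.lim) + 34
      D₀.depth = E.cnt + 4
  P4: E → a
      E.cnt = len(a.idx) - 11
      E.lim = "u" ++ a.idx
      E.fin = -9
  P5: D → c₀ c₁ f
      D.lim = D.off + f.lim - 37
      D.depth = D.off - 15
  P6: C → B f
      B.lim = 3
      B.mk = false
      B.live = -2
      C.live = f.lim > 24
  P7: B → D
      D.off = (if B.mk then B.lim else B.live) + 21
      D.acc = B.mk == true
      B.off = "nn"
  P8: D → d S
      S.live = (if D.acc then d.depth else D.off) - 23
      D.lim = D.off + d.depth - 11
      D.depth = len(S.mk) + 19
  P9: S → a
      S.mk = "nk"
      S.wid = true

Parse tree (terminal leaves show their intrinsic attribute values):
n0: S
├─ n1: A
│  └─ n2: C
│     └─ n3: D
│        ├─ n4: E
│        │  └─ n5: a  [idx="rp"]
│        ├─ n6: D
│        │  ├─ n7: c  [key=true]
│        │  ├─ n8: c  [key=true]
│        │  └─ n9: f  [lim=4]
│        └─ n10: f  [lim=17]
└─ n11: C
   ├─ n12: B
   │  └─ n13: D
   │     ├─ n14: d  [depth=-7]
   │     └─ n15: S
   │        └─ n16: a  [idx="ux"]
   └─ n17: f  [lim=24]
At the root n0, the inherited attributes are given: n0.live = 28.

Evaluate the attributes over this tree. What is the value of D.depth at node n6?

1. n0.live = 28  [given at root]
2. n1.mk = true  [S.live > 27]
3. n2.wid = "wr"  ["wr"]
4. n3.off = -9  [len(C.wid) - 11]
5. n3.acc = true  [true]
6. n4.mk = true  [true]
7. n5.idx = "rp"  [terminal]
8. n4.cnt = -9  [len(a.idx) - 11]
9. n4.lim = "urp"  ["u" ++ a.idx]
10. n4.fin = -9  [-9]
11. n6.off = 28  [E.cnt + 37]
12. n6.acc = true  [D₀.acc == true]
13. n7.key = true  [terminal]
14. n8.key = true  [terminal]
15. n9.lim = 4  [terminal]
16. n6.lim = -5  [D.off + f.lim - 37]
17. n6.depth = 13  [D.off - 15]
18. n10.lim = 17  [terminal]
19. n3.lim = 25  [(if D₀.acc then E.cnt else f.lim) + 34]
20. n3.depth = -5  [E.cnt + 4]
21. n2.live = true  [D.lim > 24]
22. n1.sig = false  [A.mk == false]
23. n1.pre = false  [false]
24. n1.val = false  [A.mk == false]
25. n11.wid = "wx"  ["wx"]
26. n12.lim = 3  [3]
27. n12.mk = false  [false]
28. n12.live = -2  [-2]
29. n13.off = 19  [(if B.mk then B.lim else B.live) + 21]
30. n13.acc = false  [B.mk == true]
31. n14.depth = -7  [terminal]
32. n15.live = -4  [(if D.acc then d.depth else D.off) - 23]
33. n16.idx = "ux"  [terminal]
34. n15.mk = "nk"  ["nk"]
35. n15.wid = true  [true]
36. n13.lim = 1  [D.off + d.depth - 11]
37. n13.depth = 21  [len(S.mk) + 19]
38. n12.off = "nn"  ["nn"]
39. n17.lim = 24  [terminal]
40. n11.live = false  [f.lim > 24]
41. n0.mk = "uz"  ["uz"]
42. n0.wid = true  [A.sig == false]

13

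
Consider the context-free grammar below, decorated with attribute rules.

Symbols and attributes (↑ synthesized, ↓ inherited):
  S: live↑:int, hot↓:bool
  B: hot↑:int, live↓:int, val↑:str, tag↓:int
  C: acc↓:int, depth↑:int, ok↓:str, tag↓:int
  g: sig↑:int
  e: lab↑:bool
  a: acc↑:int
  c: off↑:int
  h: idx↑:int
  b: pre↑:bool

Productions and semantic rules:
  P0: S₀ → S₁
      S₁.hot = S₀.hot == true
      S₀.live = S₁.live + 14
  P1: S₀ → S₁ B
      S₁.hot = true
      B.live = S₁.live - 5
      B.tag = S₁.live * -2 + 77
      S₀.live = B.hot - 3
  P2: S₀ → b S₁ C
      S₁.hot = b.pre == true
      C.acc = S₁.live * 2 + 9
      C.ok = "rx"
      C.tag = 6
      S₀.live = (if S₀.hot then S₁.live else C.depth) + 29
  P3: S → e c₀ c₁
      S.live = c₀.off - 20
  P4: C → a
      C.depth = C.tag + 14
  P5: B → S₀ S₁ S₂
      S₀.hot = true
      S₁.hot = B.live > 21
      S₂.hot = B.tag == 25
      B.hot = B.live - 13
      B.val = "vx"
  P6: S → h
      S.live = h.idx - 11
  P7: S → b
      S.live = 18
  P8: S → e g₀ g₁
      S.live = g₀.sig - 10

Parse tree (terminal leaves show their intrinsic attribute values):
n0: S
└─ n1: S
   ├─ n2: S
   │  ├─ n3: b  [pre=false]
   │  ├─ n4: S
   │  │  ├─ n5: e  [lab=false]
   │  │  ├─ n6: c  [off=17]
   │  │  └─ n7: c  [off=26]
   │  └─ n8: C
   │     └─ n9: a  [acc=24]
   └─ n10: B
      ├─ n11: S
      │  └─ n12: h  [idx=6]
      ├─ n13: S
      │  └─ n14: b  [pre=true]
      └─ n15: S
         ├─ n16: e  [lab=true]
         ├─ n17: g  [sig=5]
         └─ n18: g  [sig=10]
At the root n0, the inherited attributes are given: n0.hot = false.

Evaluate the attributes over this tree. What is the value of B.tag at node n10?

1. n0.hot = false  [given at root]
2. n1.hot = false  [S₀.hot == true]
3. n2.hot = true  [true]
4. n3.pre = false  [terminal]
5. n4.hot = false  [b.pre == true]
6. n5.lab = false  [terminal]
7. n6.off = 17  [terminal]
8. n7.off = 26  [terminal]
9. n4.live = -3  [c₀.off - 20]
10. n8.acc = 3  [S₁.live * 2 + 9]
11. n8.ok = "rx"  ["rx"]
12. n8.tag = 6  [6]
13. n9.acc = 24  [terminal]
14. n8.depth = 20  [C.tag + 14]
15. n2.live = 26  [(if S₀.hot then S₁.live else C.depth) + 29]
16. n10.live = 21  [S₁.live - 5]
17. n10.tag = 25  [S₁.live * -2 + 77]
18. n11.hot = true  [true]
19. n12.idx = 6  [terminal]
20. n11.live = -5  [h.idx - 11]
21. n13.hot = false  [B.live > 21]
22. n14.pre = true  [terminal]
23. n13.live = 18  [18]
24. n15.hot = true  [B.tag == 25]
25. n16.lab = true  [terminal]
26. n17.sig = 5  [terminal]
27. n18.sig = 10  [terminal]
28. n15.live = -5  [g₀.sig - 10]
29. n10.hot = 8  [B.live - 13]
30. n10.val = "vx"  ["vx"]
31. n1.live = 5  [B.hot - 3]
32. n0.live = 19  [S₁.live + 14]

25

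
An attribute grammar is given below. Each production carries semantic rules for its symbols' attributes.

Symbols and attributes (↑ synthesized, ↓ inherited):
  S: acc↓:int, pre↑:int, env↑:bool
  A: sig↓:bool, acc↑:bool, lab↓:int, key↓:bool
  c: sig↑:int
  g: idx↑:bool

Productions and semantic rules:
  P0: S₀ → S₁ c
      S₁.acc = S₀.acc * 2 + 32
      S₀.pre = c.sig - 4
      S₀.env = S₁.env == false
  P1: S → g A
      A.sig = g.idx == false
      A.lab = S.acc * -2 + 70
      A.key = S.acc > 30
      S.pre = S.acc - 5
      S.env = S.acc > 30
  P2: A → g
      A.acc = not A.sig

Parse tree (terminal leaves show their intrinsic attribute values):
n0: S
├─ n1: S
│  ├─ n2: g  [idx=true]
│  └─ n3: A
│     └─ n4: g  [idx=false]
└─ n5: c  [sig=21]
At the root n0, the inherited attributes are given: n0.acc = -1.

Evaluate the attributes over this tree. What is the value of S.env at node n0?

true

1. n0.acc = -1  [given at root]
2. n1.acc = 30  [S₀.acc * 2 + 32]
3. n2.idx = true  [terminal]
4. n3.sig = false  [g.idx == false]
5. n3.lab = 10  [S.acc * -2 + 70]
6. n3.key = false  [S.acc > 30]
7. n4.idx = false  [terminal]
8. n3.acc = true  [not A.sig]
9. n1.pre = 25  [S.acc - 5]
10. n1.env = false  [S.acc > 30]
11. n5.sig = 21  [terminal]
12. n0.pre = 17  [c.sig - 4]
13. n0.env = true  [S₁.env == false]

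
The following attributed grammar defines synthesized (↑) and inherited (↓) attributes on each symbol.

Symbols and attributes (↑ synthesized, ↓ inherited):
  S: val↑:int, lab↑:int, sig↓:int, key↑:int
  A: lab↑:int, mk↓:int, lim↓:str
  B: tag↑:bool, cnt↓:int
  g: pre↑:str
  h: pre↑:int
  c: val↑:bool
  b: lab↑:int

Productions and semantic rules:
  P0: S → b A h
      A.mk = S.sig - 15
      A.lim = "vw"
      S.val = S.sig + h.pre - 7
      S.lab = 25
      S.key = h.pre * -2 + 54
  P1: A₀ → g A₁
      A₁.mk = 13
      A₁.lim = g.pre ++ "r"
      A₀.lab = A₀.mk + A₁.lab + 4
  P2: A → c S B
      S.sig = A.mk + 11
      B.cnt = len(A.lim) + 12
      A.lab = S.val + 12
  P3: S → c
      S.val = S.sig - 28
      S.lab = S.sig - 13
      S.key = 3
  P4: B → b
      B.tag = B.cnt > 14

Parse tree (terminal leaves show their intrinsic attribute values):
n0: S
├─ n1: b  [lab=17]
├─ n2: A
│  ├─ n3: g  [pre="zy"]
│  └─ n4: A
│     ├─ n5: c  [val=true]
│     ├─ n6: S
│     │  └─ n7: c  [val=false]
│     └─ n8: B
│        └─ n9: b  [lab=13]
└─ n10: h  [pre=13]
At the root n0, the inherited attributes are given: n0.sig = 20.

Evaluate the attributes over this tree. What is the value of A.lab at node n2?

1. n0.sig = 20  [given at root]
2. n1.lab = 17  [terminal]
3. n2.mk = 5  [S.sig - 15]
4. n2.lim = "vw"  ["vw"]
5. n3.pre = "zy"  [terminal]
6. n4.mk = 13  [13]
7. n4.lim = "zyr"  [g.pre ++ "r"]
8. n5.val = true  [terminal]
9. n6.sig = 24  [A.mk + 11]
10. n7.val = false  [terminal]
11. n6.val = -4  [S.sig - 28]
12. n6.lab = 11  [S.sig - 13]
13. n6.key = 3  [3]
14. n8.cnt = 15  [len(A.lim) + 12]
15. n9.lab = 13  [terminal]
16. n8.tag = true  [B.cnt > 14]
17. n4.lab = 8  [S.val + 12]
18. n2.lab = 17  [A₀.mk + A₁.lab + 4]
19. n10.pre = 13  [terminal]
20. n0.val = 26  [S.sig + h.pre - 7]
21. n0.lab = 25  [25]
22. n0.key = 28  [h.pre * -2 + 54]

17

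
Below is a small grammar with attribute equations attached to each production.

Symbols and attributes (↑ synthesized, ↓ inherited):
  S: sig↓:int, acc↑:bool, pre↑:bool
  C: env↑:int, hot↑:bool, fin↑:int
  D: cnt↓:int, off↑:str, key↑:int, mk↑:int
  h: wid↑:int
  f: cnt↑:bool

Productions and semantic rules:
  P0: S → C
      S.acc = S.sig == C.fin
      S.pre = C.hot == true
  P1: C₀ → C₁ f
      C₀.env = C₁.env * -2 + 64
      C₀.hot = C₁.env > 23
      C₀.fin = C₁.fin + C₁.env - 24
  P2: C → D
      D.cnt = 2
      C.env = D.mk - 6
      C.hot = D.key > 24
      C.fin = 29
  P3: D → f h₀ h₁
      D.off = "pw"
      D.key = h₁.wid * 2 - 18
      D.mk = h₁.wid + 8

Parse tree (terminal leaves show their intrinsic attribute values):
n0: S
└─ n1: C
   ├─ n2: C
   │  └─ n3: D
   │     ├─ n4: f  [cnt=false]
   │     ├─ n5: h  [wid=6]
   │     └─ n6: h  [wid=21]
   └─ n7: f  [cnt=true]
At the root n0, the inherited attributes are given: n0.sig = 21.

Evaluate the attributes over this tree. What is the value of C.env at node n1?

1. n0.sig = 21  [given at root]
2. n3.cnt = 2  [2]
3. n4.cnt = false  [terminal]
4. n5.wid = 6  [terminal]
5. n6.wid = 21  [terminal]
6. n3.off = "pw"  ["pw"]
7. n3.key = 24  [h₁.wid * 2 - 18]
8. n3.mk = 29  [h₁.wid + 8]
9. n2.env = 23  [D.mk - 6]
10. n2.hot = false  [D.key > 24]
11. n2.fin = 29  [29]
12. n7.cnt = true  [terminal]
13. n1.env = 18  [C₁.env * -2 + 64]
14. n1.hot = false  [C₁.env > 23]
15. n1.fin = 28  [C₁.fin + C₁.env - 24]
16. n0.acc = false  [S.sig == C.fin]
17. n0.pre = false  [C.hot == true]

18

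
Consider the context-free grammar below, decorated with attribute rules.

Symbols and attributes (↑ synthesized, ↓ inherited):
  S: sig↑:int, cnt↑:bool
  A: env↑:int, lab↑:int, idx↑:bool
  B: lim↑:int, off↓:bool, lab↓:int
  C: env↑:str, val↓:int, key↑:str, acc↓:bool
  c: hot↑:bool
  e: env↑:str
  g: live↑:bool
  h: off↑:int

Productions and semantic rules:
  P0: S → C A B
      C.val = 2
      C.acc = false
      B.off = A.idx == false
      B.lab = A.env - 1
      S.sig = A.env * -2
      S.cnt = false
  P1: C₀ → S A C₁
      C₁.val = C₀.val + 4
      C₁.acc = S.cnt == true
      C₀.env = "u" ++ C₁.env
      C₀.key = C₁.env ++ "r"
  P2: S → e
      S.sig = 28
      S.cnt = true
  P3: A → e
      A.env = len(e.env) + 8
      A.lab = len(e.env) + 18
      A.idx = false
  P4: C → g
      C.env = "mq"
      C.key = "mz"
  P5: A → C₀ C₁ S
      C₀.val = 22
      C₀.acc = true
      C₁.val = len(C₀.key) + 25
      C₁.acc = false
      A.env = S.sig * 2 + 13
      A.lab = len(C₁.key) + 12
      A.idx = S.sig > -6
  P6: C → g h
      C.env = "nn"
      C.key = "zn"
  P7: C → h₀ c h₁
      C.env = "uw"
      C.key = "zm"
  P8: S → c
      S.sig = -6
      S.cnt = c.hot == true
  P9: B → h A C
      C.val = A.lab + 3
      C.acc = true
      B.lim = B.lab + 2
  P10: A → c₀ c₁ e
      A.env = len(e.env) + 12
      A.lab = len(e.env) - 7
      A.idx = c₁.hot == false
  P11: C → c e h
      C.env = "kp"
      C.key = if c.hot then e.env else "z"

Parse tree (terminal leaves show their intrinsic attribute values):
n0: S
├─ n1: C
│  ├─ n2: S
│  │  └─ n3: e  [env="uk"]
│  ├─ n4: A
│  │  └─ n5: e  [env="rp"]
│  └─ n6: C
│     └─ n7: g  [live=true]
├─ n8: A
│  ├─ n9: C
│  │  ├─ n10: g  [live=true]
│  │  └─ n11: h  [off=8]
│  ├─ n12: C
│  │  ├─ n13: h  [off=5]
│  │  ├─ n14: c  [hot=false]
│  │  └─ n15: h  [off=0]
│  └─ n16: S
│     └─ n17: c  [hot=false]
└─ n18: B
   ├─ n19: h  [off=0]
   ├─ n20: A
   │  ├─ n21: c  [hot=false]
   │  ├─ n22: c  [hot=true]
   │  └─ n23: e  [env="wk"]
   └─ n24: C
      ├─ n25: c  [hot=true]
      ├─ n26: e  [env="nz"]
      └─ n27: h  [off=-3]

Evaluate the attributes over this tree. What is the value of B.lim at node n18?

1. n1.val = 2  [2]
2. n1.acc = false  [false]
3. n3.env = "uk"  [terminal]
4. n2.sig = 28  [28]
5. n2.cnt = true  [true]
6. n5.env = "rp"  [terminal]
7. n4.env = 10  [len(e.env) + 8]
8. n4.lab = 20  [len(e.env) + 18]
9. n4.idx = false  [false]
10. n6.val = 6  [C₀.val + 4]
11. n6.acc = true  [S.cnt == true]
12. n7.live = true  [terminal]
13. n6.env = "mq"  ["mq"]
14. n6.key = "mz"  ["mz"]
15. n1.env = "umq"  ["u" ++ C₁.env]
16. n1.key = "mqr"  [C₁.env ++ "r"]
17. n9.val = 22  [22]
18. n9.acc = true  [true]
19. n10.live = true  [terminal]
20. n11.off = 8  [terminal]
21. n9.env = "nn"  ["nn"]
22. n9.key = "zn"  ["zn"]
23. n12.val = 27  [len(C₀.key) + 25]
24. n12.acc = false  [false]
25. n13.off = 5  [terminal]
26. n14.hot = false  [terminal]
27. n15.off = 0  [terminal]
28. n12.env = "uw"  ["uw"]
29. n12.key = "zm"  ["zm"]
30. n17.hot = false  [terminal]
31. n16.sig = -6  [-6]
32. n16.cnt = false  [c.hot == true]
33. n8.env = 1  [S.sig * 2 + 13]
34. n8.lab = 14  [len(C₁.key) + 12]
35. n8.idx = false  [S.sig > -6]
36. n18.off = true  [A.idx == false]
37. n18.lab = 0  [A.env - 1]
38. n19.off = 0  [terminal]
39. n21.hot = false  [terminal]
40. n22.hot = true  [terminal]
41. n23.env = "wk"  [terminal]
42. n20.env = 14  [len(e.env) + 12]
43. n20.lab = -5  [len(e.env) - 7]
44. n20.idx = false  [c₁.hot == false]
45. n24.val = -2  [A.lab + 3]
46. n24.acc = true  [true]
47. n25.hot = true  [terminal]
48. n26.env = "nz"  [terminal]
49. n27.off = -3  [terminal]
50. n24.env = "kp"  ["kp"]
51. n24.key = "nz"  [if c.hot then e.env else "z"]
52. n18.lim = 2  [B.lab + 2]
53. n0.sig = -2  [A.env * -2]
54. n0.cnt = false  [false]

2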